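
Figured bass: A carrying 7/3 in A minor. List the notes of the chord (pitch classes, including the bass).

The written figures 7/3 are shorthand for 7/5/3: the 5 is implied.
A third above A in this key is C.
A fifth above A in this key is E.
A seventh above A in this key is G.
Together with the bass A, this spells A minor seventh in root position.

A, C, E, G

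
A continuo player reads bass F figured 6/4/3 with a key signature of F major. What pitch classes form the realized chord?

F, A, Bb, D

A third above F in this key is A.
A fourth above F in this key is Bb.
A sixth above F in this key is D.
Together with the bass F, this spells Bb major seventh in second inversion.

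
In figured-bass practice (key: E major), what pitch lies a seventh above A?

Counting 6 letter steps above A lands on G; in E major, that letter is G#.

G#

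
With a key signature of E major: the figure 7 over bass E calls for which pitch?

Counting 6 letter steps above E lands on D; in E major, that letter is D#.

D#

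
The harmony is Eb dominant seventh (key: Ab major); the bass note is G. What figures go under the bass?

6/5

G is the third of Eb dominant seventh, so the chord is in first inversion.
A seventh chord in first inversion is figured 6/5/3, conventionally abbreviated 6/5.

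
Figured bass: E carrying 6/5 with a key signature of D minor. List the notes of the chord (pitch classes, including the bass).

E, G, Bb, C

The written figures 6/5 are shorthand for 6/5/3: the 3 is implied.
A third above E in this key is G.
A fifth above E in this key is Bb.
A sixth above E in this key is C.
Together with the bass E, this spells C dominant seventh in first inversion.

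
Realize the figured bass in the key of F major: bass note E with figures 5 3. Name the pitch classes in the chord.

A third above E in this key is G.
A fifth above E in this key is Bb.
Together with the bass E, this spells E diminished in root position.

E, G, Bb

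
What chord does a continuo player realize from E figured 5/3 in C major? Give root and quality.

The figures 5/3 indicate a triad in root position.
In root position the bass is the root, so the root is E.
The chord tones are E, G, B, giving E minor.

E minor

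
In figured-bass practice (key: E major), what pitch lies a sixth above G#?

E

Counting 5 letter steps above G# lands on E; in E major, that letter is E.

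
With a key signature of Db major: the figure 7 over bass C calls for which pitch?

Bb

Counting 6 letter steps above C lands on B; in Db major, that letter is Bb.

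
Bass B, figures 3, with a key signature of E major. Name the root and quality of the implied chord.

The figures 3 indicate a triad in root position.
In root position the bass is the root, so the root is B.
The chord tones are B, D#, F#, giving B major.

B major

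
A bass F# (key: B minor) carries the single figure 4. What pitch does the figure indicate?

B

Counting 3 letter steps above F# lands on B; in B minor, that letter is B.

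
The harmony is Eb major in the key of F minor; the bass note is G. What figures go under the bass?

G is the third of Eb major, so the chord is in first inversion.
A triad in first inversion is figured 6/3, conventionally abbreviated 6.

6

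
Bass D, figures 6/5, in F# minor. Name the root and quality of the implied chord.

The figures 6/5 indicate a seventh chord in first inversion.
In first inversion the root lies a sixth above the bass: a sixth above D in F# minor is B.
The chord tones are D, F#, A, B, giving B minor seventh.

B minor seventh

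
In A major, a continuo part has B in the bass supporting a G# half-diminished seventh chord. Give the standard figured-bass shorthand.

B is the third of G# half-diminished seventh, so the chord is in first inversion.
A seventh chord in first inversion is figured 6/5/3, conventionally abbreviated 6/5.

6/5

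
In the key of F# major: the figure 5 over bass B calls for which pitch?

F#

Counting 4 letter steps above B lands on F; in F# major, that letter is F#.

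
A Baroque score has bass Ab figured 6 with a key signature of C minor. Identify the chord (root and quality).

F minor

The figures 6 indicate a triad in first inversion.
In first inversion the root lies a sixth above the bass: a sixth above Ab in C minor is F.
The chord tones are Ab, C, F, giving F minor.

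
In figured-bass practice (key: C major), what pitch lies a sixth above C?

Counting 5 letter steps above C lands on A; in C major, that letter is A.

A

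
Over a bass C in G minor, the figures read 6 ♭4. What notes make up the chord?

A fourth above C in this key is F, lowered to Fb by the flat.
A sixth above C in this key is A.

C, Fb, A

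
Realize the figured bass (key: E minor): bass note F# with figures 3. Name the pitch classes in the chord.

The written figures 3 are shorthand for 5/3: the 5 is implied.
A third above F# in this key is A.
A fifth above F# in this key is C.
Together with the bass F#, this spells F# diminished in root position.

F#, A, C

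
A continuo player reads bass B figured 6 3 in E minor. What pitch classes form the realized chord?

A third above B in this key is D.
A sixth above B in this key is G.
Together with the bass B, this spells G major in first inversion.

B, D, G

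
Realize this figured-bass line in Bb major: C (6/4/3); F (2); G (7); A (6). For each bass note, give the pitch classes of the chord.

C (6/4/3): C, Eb, F, A.
F (6/4/2): F, G, Bb, D.
G (7/5/3): G, Bb, D, F.
A (6/3): A, C, F.

C, Eb, F, A | F, G, Bb, D | G, Bb, D, F | A, C, F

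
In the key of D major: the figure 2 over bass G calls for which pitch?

Counting 1 letter step above G lands on A; in D major, that letter is A.

A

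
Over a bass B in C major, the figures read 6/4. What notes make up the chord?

A fourth above B in this key is E.
A sixth above B in this key is G.
Together with the bass B, this spells E minor in second inversion.

B, E, G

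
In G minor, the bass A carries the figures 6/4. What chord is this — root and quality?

The figures 6/4 indicate a triad in second inversion.
In second inversion the root lies a fourth above the bass: a fourth above A in G minor is D.
The chord tones are A, D, F, giving D minor.

D minor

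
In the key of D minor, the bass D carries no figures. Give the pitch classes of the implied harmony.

D, F, A

An unfigured bass implies 5/3.
A third above D in this key is F.
A fifth above D in this key is A.
Together with the bass D, this spells D minor in root position.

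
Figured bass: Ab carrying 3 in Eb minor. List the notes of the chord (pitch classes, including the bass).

Ab, Cb, Eb

The written figures 3 are shorthand for 5/3: the 5 is implied.
A third above Ab in this key is Cb.
A fifth above Ab in this key is Eb.
Together with the bass Ab, this spells Ab minor in root position.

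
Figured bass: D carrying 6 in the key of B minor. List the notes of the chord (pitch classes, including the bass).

The written figures 6 are shorthand for 6/3: the 3 is implied.
A third above D in this key is F#.
A sixth above D in this key is B.
Together with the bass D, this spells B minor in first inversion.

D, F#, B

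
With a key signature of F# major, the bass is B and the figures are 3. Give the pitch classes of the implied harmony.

The written figures 3 are shorthand for 5/3: the 5 is implied.
A third above B in this key is D#.
A fifth above B in this key is F#.
Together with the bass B, this spells B major in root position.

B, D#, F#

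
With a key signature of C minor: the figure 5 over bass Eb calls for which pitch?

Counting 4 letter steps above Eb lands on B; in C minor, that letter is Bb.

Bb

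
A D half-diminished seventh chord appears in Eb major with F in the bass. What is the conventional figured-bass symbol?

6/5

F is the third of D half-diminished seventh, so the chord is in first inversion.
A seventh chord in first inversion is figured 6/5/3, conventionally abbreviated 6/5.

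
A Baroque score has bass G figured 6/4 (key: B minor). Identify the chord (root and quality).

C# diminished

The figures 6/4 indicate a triad in second inversion.
In second inversion the root lies a fourth above the bass: a fourth above G in B minor is C#.
The chord tones are G, C#, E, giving C# diminished.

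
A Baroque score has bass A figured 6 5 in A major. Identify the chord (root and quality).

The figures 6 5 indicate a seventh chord in first inversion.
In first inversion the root lies a sixth above the bass: a sixth above A in A major is F#.
The chord tones are A, C#, E, F#, giving F# minor seventh.

F# minor seventh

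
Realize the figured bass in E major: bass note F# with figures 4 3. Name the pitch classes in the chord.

F#, A, B, D#

The written figures 4 3 are shorthand for 6/4/3: the 6 is implied.
A third above F# in this key is A.
A fourth above F# in this key is B.
A sixth above F# in this key is D#.
Together with the bass F#, this spells B dominant seventh in second inversion.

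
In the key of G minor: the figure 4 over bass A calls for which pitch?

Counting 3 letter steps above A lands on D; in G minor, that letter is D.

D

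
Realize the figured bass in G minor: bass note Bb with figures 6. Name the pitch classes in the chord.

The written figures 6 are shorthand for 6/3: the 3 is implied.
A third above Bb in this key is D.
A sixth above Bb in this key is G.
Together with the bass Bb, this spells G minor in first inversion.

Bb, D, G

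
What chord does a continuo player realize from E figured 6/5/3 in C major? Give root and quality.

The figures 6/5/3 indicate a seventh chord in first inversion.
In first inversion the root lies a sixth above the bass: a sixth above E in C major is C.
The chord tones are E, G, B, C, giving C major seventh.

C major seventh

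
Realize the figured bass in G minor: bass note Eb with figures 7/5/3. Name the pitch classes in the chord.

A third above Eb in this key is G.
A fifth above Eb in this key is Bb.
A seventh above Eb in this key is D.
Together with the bass Eb, this spells Eb major seventh in root position.

Eb, G, Bb, D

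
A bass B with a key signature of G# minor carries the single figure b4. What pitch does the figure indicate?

Counting 3 letter steps above B lands on E; in G# minor, that letter is E.
The b4 figure lowers it a semitone, giving Eb.

Eb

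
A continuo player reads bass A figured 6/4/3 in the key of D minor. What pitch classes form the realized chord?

A, C, D, F

A third above A in this key is C.
A fourth above A in this key is D.
A sixth above A in this key is F.
Together with the bass A, this spells D minor seventh in second inversion.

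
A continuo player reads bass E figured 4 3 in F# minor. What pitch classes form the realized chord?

E, G#, A, C#

The written figures 4 3 are shorthand for 6/4/3: the 6 is implied.
A third above E in this key is G#.
A fourth above E in this key is A.
A sixth above E in this key is C#.
Together with the bass E, this spells A major seventh in second inversion.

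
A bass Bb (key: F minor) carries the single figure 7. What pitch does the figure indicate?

Ab

Counting 6 letter steps above Bb lands on A; in F minor, that letter is Ab.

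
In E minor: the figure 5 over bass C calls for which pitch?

Counting 4 letter steps above C lands on G; in E minor, that letter is G.

G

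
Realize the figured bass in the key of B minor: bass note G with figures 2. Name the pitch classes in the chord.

G, A, C#, E

The written figures 2 are shorthand for 6/4/2: the 6/4 are implied.
A second above G in this key is A.
A fourth above G in this key is C#.
A sixth above G in this key is E.
Together with the bass G, this spells A dominant seventh in third inversion.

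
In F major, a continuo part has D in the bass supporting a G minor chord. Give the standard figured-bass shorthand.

6/4

D is the fifth of G minor, so the chord is in second inversion.
A triad in second inversion is figured 6/4, conventionally abbreviated 6/4.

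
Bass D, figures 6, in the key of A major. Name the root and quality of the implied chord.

B minor

The figures 6 indicate a triad in first inversion.
In first inversion the root lies a sixth above the bass: a sixth above D in A major is B.
The chord tones are D, F#, B, giving B minor.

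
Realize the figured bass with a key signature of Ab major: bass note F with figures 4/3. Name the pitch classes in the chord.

The written figures 4/3 are shorthand for 6/4/3: the 6 is implied.
A third above F in this key is Ab.
A fourth above F in this key is Bb.
A sixth above F in this key is Db.
Together with the bass F, this spells Bb minor seventh in second inversion.

F, Ab, Bb, Db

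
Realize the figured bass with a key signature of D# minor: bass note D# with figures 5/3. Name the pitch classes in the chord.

D#, F#, A#

A third above D# in this key is F#.
A fifth above D# in this key is A#.
Together with the bass D#, this spells D# minor in root position.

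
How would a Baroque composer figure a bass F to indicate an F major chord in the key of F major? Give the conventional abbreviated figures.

no figures

F is the root of F major, so the chord is in root position.
A triad in root position is figured 5/3, conventionally abbreviated (no figures — root-position triad).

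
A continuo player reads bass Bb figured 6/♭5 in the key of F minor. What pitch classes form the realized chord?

The written figures 6/♭5 are shorthand for 6/5/3: the 3 is implied.
A third above Bb in this key is Db.
A fifth above Bb in this key is F, lowered to Fb by the flat.
A sixth above Bb in this key is G.
Together with the bass Bb, this spells G diminished seventh in first inversion.

Bb, Db, Fb, G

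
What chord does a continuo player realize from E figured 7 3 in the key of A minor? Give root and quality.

The figures 7 3 indicate a seventh chord in root position.
In root position the bass is the root, so the root is E.
The chord tones are E, G, B, D, giving E minor seventh.

E minor seventh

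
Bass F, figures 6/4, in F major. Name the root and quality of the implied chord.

The figures 6/4 indicate a triad in second inversion.
In second inversion the root lies a fourth above the bass: a fourth above F in F major is Bb.
The chord tones are F, Bb, D, giving Bb major.

Bb major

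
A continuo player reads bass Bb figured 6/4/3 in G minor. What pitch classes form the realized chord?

A third above Bb in this key is D.
A fourth above Bb in this key is Eb.
A sixth above Bb in this key is G.
Together with the bass Bb, this spells Eb major seventh in second inversion.

Bb, D, Eb, G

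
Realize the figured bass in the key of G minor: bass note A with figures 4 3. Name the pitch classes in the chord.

A, C, D, F

The written figures 4 3 are shorthand for 6/4/3: the 6 is implied.
A third above A in this key is C.
A fourth above A in this key is D.
A sixth above A in this key is F.
Together with the bass A, this spells D minor seventh in second inversion.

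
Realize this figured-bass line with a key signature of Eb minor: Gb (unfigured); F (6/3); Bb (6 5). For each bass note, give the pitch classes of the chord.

Gb (5/3): Gb, Bb, Db.
F (6/3): F, Ab, Db.
Bb (6/5/3): Bb, Db, F, Gb.

Gb, Bb, Db | F, Ab, Db | Bb, Db, F, Gb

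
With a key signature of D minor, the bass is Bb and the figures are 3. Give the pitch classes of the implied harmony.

Bb, D, F

The written figures 3 are shorthand for 5/3: the 5 is implied.
A third above Bb in this key is D.
A fifth above Bb in this key is F.
Together with the bass Bb, this spells Bb major in root position.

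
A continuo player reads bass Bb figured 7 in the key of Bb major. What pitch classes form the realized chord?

The written figures 7 are shorthand for 7/5/3: the 5/3 are implied.
A third above Bb in this key is D.
A fifth above Bb in this key is F.
A seventh above Bb in this key is A.
Together with the bass Bb, this spells Bb major seventh in root position.

Bb, D, F, A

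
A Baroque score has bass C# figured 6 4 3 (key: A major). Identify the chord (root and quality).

The figures 6 4 3 indicate a seventh chord in second inversion.
In second inversion the root lies a fourth above the bass: a fourth above C# in A major is F#.
The chord tones are C#, E, F#, A, giving F# minor seventh.

F# minor seventh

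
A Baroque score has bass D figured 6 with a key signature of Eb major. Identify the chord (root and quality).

The figures 6 indicate a triad in first inversion.
In first inversion the root lies a sixth above the bass: a sixth above D in Eb major is Bb.
The chord tones are D, F, Bb, giving Bb major.

Bb major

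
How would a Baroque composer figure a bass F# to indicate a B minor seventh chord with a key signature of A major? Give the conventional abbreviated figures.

4/3

F# is the fifth of B minor seventh, so the chord is in second inversion.
A seventh chord in second inversion is figured 6/4/3, conventionally abbreviated 4/3.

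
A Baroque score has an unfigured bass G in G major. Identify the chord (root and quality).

G major

An unfigured bass indicates a triad in root position.
In root position the bass is the root, so the root is G.
The chord tones are G, B, D, giving G major.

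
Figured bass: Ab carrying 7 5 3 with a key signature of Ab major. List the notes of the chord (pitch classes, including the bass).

A third above Ab in this key is C.
A fifth above Ab in this key is Eb.
A seventh above Ab in this key is G.
Together with the bass Ab, this spells Ab major seventh in root position.

Ab, C, Eb, G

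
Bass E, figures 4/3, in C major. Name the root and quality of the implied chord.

The figures 4/3 indicate a seventh chord in second inversion.
In second inversion the root lies a fourth above the bass: a fourth above E in C major is A.
The chord tones are E, G, A, C, giving A minor seventh.

A minor seventh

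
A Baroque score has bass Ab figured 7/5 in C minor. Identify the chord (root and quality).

Ab major seventh

The figures 7/5 indicate a seventh chord in root position.
In root position the bass is the root, so the root is Ab.
The chord tones are Ab, C, Eb, G, giving Ab major seventh.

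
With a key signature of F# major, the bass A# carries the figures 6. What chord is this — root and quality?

The figures 6 indicate a triad in first inversion.
In first inversion the root lies a sixth above the bass: a sixth above A# in F# major is F#.
The chord tones are A#, C#, F#, giving F# major.

F# major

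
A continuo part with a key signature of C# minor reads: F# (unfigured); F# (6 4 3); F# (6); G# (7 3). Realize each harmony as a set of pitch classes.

F#, A, C# | F#, A, B, D# | F#, A, D# | G#, B, D#, F#

F# (5/3): F#, A, C#.
F# (6/4/3): F#, A, B, D#.
F# (6/3): F#, A, D#.
G# (7/5/3): G#, B, D#, F#.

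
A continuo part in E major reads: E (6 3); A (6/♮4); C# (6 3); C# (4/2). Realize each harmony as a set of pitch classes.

E, G#, C# | A, D, F# | C#, E, A | C#, D#, F#, A

E (6/3): E, G#, C#.
A (6/♮4): A, D, F#.
C# (6/3): C#, E, A.
C# (6/4/2): C#, D#, F#, A.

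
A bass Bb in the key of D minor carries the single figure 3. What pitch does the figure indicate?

Counting 2 letter steps above Bb lands on D; in D minor, that letter is D.

D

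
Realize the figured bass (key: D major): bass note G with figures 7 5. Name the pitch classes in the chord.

G, B, D, F#

The written figures 7 5 are shorthand for 7/5/3: the 3 is implied.
A third above G in this key is B.
A fifth above G in this key is D.
A seventh above G in this key is F#.
Together with the bass G, this spells G major seventh in root position.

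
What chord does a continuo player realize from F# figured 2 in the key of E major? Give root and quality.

G# minor seventh

The figures 2 indicate a seventh chord in third inversion.
In third inversion the root lies a second above the bass: a second above F# in E major is G#.
The chord tones are F#, G#, B, D#, giving G# minor seventh.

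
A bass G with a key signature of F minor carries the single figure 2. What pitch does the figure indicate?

Counting 1 letter step above G lands on A; in F minor, that letter is Ab.

Ab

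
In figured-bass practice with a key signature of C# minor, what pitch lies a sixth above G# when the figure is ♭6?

Counting 5 letter steps above G# lands on E; in C# minor, that letter is E.
The b6 figure lowers it a semitone, giving Eb.

Eb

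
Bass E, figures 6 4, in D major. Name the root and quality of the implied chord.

The figures 6 4 indicate a triad in second inversion.
In second inversion the root lies a fourth above the bass: a fourth above E in D major is A.
The chord tones are E, A, C#, giving A major.

A major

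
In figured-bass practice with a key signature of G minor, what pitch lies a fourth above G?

Counting 3 letter steps above G lands on C; in G minor, that letter is C.

C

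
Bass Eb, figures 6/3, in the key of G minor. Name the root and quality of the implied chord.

C minor

The figures 6/3 indicate a triad in first inversion.
In first inversion the root lies a sixth above the bass: a sixth above Eb in G minor is C.
The chord tones are Eb, G, C, giving C minor.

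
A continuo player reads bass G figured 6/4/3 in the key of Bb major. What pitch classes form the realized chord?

A third above G in this key is Bb.
A fourth above G in this key is C.
A sixth above G in this key is Eb.
Together with the bass G, this spells C minor seventh in second inversion.

G, Bb, C, Eb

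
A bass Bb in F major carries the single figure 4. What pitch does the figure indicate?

Counting 3 letter steps above Bb lands on E; in F major, that letter is E.

E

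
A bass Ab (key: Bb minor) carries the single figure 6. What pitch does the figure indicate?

Counting 5 letter steps above Ab lands on F; in Bb minor, that letter is F.

F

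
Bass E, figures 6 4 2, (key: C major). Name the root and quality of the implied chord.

F major seventh

The figures 6 4 2 indicate a seventh chord in third inversion.
In third inversion the root lies a second above the bass: a second above E in C major is F.
The chord tones are E, F, A, C, giving F major seventh.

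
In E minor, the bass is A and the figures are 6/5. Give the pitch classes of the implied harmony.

A, C, E, F#

The written figures 6/5 are shorthand for 6/5/3: the 3 is implied.
A third above A in this key is C.
A fifth above A in this key is E.
A sixth above A in this key is F#.
Together with the bass A, this spells F# half-diminished seventh in first inversion.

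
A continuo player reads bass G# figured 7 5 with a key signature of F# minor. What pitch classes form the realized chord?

The written figures 7 5 are shorthand for 7/5/3: the 3 is implied.
A third above G# in this key is B.
A fifth above G# in this key is D.
A seventh above G# in this key is F#.
Together with the bass G#, this spells G# half-diminished seventh in root position.

G#, B, D, F#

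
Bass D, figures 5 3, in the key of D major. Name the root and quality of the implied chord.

The figures 5 3 indicate a triad in root position.
In root position the bass is the root, so the root is D.
The chord tones are D, F#, A, giving D major.

D major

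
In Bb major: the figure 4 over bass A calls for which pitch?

D

Counting 3 letter steps above A lands on D; in Bb major, that letter is D.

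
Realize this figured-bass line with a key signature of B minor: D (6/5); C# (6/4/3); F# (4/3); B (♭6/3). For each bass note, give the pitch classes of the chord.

D, F#, A, B | C#, E, F#, A | F#, A, B, D | B, D, Gb

D (6/5/3): D, F#, A, B.
C# (6/4/3): C#, E, F#, A.
F# (6/4/3): F#, A, B, D.
B (b6/3): B, D, Gb.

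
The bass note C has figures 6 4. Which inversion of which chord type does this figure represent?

Intervals of 6/4 above the bass form a triad; the bass is the fifth, so this is second inversion.

triad, second inversion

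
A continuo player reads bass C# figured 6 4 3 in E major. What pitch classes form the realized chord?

C#, E, F#, A

A third above C# in this key is E.
A fourth above C# in this key is F#.
A sixth above C# in this key is A.
Together with the bass C#, this spells F# minor seventh in second inversion.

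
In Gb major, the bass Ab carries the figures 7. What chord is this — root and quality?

Ab minor seventh

The figures 7 indicate a seventh chord in root position.
In root position the bass is the root, so the root is Ab.
The chord tones are Ab, Cb, Eb, Gb, giving Ab minor seventh.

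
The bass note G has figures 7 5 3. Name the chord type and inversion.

seventh chord, root position

Intervals of 7/5/3 above the bass form a seventh chord; the bass is the root, so this is root position.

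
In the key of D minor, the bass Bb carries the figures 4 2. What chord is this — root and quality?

The figures 4 2 indicate a seventh chord in third inversion.
In third inversion the root lies a second above the bass: a second above Bb in D minor is C.
The chord tones are Bb, C, E, G, giving C dominant seventh.

C dominant seventh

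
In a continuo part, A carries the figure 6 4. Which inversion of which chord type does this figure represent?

triad, second inversion

Intervals of 6/4 above the bass form a triad; the bass is the fifth, so this is second inversion.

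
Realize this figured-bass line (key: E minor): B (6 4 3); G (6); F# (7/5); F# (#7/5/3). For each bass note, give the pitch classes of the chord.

B (6/4/3): B, D, E, G.
G (6/3): G, B, E.
F# (7/5/3): F#, A, C, E.
F# (#7/5/3): F#, A, C, E#.

B, D, E, G | G, B, E | F#, A, C, E | F#, A, C, E#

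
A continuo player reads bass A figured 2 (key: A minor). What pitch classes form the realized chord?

The written figures 2 are shorthand for 6/4/2: the 6/4 are implied.
A second above A in this key is B.
A fourth above A in this key is D.
A sixth above A in this key is F.
Together with the bass A, this spells B half-diminished seventh in third inversion.

A, B, D, F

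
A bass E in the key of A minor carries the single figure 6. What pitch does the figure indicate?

Counting 5 letter steps above E lands on C; in A minor, that letter is C.

C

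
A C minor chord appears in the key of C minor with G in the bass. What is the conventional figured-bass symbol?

G is the fifth of C minor, so the chord is in second inversion.
A triad in second inversion is figured 6/4, conventionally abbreviated 6/4.

6/4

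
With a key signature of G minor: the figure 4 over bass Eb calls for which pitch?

A

Counting 3 letter steps above Eb lands on A; in G minor, that letter is A.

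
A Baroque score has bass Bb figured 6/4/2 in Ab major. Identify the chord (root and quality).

The figures 6/4/2 indicate a seventh chord in third inversion.
In third inversion the root lies a second above the bass: a second above Bb in Ab major is C.
The chord tones are Bb, C, Eb, G, giving C minor seventh.

C minor seventh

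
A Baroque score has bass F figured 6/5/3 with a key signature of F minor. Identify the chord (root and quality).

Db major seventh

The figures 6/5/3 indicate a seventh chord in first inversion.
In first inversion the root lies a sixth above the bass: a sixth above F in F minor is Db.
The chord tones are F, Ab, C, Db, giving Db major seventh.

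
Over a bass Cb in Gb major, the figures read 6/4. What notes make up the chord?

Cb, F, Ab

A fourth above Cb in this key is F.
A sixth above Cb in this key is Ab.
Together with the bass Cb, this spells F diminished in second inversion.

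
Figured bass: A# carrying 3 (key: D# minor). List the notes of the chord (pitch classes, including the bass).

The written figures 3 are shorthand for 5/3: the 5 is implied.
A third above A# in this key is C#.
A fifth above A# in this key is E#.
Together with the bass A#, this spells A# minor in root position.

A#, C#, E#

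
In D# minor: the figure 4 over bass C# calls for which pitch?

Counting 3 letter steps above C# lands on F; in D# minor, that letter is F#.

F#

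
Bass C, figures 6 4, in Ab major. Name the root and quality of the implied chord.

F minor

The figures 6 4 indicate a triad in second inversion.
In second inversion the root lies a fourth above the bass: a fourth above C in Ab major is F.
The chord tones are C, F, Ab, giving F minor.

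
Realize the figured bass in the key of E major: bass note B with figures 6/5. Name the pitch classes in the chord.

B, D#, F#, G#

The written figures 6/5 are shorthand for 6/5/3: the 3 is implied.
A third above B in this key is D#.
A fifth above B in this key is F#.
A sixth above B in this key is G#.
Together with the bass B, this spells G# minor seventh in first inversion.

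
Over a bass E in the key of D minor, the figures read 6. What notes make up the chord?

The written figures 6 are shorthand for 6/3: the 3 is implied.
A third above E in this key is G.
A sixth above E in this key is C.
Together with the bass E, this spells C major in first inversion.

E, G, C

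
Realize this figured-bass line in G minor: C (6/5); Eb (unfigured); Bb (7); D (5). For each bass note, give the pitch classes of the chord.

C (6/5/3): C, Eb, G, A.
Eb (5/3): Eb, G, Bb.
Bb (7/5/3): Bb, D, F, A.
D (5/3): D, F, A.

C, Eb, G, A | Eb, G, Bb | Bb, D, F, A | D, F, A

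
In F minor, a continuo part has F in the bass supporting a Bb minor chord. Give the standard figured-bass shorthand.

6/4

F is the fifth of Bb minor, so the chord is in second inversion.
A triad in second inversion is figured 6/4, conventionally abbreviated 6/4.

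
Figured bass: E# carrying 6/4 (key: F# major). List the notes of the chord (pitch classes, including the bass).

E#, A#, C#

A fourth above E# in this key is A#.
A sixth above E# in this key is C#.
Together with the bass E#, this spells A# minor in second inversion.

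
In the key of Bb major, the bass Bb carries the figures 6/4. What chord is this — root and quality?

Eb major

The figures 6/4 indicate a triad in second inversion.
In second inversion the root lies a fourth above the bass: a fourth above Bb in Bb major is Eb.
The chord tones are Bb, Eb, G, giving Eb major.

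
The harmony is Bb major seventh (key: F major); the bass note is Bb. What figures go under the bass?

Bb is the root of Bb major seventh, so the chord is in root position.
A seventh chord in root position is figured 7/5/3, conventionally abbreviated 7.

7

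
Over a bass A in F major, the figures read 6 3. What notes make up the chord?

A, C, F

A third above A in this key is C.
A sixth above A in this key is F.
Together with the bass A, this spells F major in first inversion.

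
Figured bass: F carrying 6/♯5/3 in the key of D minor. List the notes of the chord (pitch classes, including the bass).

A third above F in this key is A.
A fifth above F in this key is C, raised to C# by the sharp.
A sixth above F in this key is D.
Together with the bass F, this spells D minor-major seventh in first inversion.

F, A, C#, D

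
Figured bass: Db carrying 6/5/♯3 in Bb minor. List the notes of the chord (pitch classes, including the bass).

A third above Db in this key is F, raised to F# by the sharp.
A fifth above Db in this key is Ab.
A sixth above Db in this key is Bb.

Db, F#, Ab, Bb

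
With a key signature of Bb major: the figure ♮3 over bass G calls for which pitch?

B

Counting 2 letter steps above G lands on B; in Bb major, that letter is Bb.
The ♮3 figure makes it natural, giving B.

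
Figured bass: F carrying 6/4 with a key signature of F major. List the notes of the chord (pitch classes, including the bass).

A fourth above F in this key is Bb.
A sixth above F in this key is D.
Together with the bass F, this spells Bb major in second inversion.

F, Bb, D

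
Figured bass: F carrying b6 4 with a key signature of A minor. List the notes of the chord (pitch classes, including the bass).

F, B, Db

A fourth above F in this key is B.
A sixth above F in this key is D, lowered to Db by the flat.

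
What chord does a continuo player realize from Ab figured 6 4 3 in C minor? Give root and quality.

D half-diminished seventh

The figures 6 4 3 indicate a seventh chord in second inversion.
In second inversion the root lies a fourth above the bass: a fourth above Ab in C minor is D.
The chord tones are Ab, C, D, F, giving D half-diminished seventh.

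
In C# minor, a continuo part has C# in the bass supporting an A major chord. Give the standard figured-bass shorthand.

C# is the third of A major, so the chord is in first inversion.
A triad in first inversion is figured 6/3, conventionally abbreviated 6.

6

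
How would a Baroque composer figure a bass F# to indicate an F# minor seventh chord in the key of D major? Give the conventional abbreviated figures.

7

F# is the root of F# minor seventh, so the chord is in root position.
A seventh chord in root position is figured 7/5/3, conventionally abbreviated 7.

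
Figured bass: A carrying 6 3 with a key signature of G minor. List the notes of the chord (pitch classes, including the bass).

A third above A in this key is C.
A sixth above A in this key is F.
Together with the bass A, this spells F major in first inversion.

A, C, F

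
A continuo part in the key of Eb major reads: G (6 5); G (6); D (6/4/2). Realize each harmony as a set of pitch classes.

G (6/5/3): G, Bb, D, Eb.
G (6/3): G, Bb, Eb.
D (6/4/2): D, Eb, G, Bb.

G, Bb, D, Eb | G, Bb, Eb | D, Eb, G, Bb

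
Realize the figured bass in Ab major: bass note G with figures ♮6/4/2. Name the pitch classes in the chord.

A second above G in this key is Ab.
A fourth above G in this key is C.
A sixth above G in this key is Eb, made natural (E) by the ♮ figure.
Together with the bass G, this spells Ab augmented major seventh in third inversion.

G, Ab, C, E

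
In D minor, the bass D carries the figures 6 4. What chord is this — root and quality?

G minor

The figures 6 4 indicate a triad in second inversion.
In second inversion the root lies a fourth above the bass: a fourth above D in D minor is G.
The chord tones are D, G, Bb, giving G minor.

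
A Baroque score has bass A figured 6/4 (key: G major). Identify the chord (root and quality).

The figures 6/4 indicate a triad in second inversion.
In second inversion the root lies a fourth above the bass: a fourth above A in G major is D.
The chord tones are A, D, F#, giving D major.

D major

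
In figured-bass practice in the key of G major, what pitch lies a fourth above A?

Counting 3 letter steps above A lands on D; in G major, that letter is D.

D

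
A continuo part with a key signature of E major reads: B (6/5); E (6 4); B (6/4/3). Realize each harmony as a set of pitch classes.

B, D#, F#, G# | E, A, C# | B, D#, E, G#

B (6/5/3): B, D#, F#, G#.
E (6/4): E, A, C#.
B (6/4/3): B, D#, E, G#.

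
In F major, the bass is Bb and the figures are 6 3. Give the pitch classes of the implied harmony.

A third above Bb in this key is D.
A sixth above Bb in this key is G.
Together with the bass Bb, this spells G minor in first inversion.

Bb, D, G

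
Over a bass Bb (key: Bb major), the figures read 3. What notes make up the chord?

The written figures 3 are shorthand for 5/3: the 5 is implied.
A third above Bb in this key is D.
A fifth above Bb in this key is F.
Together with the bass Bb, this spells Bb major in root position.

Bb, D, F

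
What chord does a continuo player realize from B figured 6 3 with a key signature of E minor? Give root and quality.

G major

The figures 6 3 indicate a triad in first inversion.
In first inversion the root lies a sixth above the bass: a sixth above B in E minor is G.
The chord tones are B, D, G, giving G major.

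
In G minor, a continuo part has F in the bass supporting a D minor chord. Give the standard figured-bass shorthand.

F is the third of D minor, so the chord is in first inversion.
A triad in first inversion is figured 6/3, conventionally abbreviated 6.

6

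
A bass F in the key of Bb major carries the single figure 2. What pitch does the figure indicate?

G

Counting 1 letter step above F lands on G; in Bb major, that letter is G.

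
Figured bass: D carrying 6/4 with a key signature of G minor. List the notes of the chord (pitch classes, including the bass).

D, G, Bb

A fourth above D in this key is G.
A sixth above D in this key is Bb.
Together with the bass D, this spells G minor in second inversion.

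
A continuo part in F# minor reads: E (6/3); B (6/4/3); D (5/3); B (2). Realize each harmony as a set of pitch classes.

E (6/3): E, G#, C#.
B (6/4/3): B, D, E, G#.
D (5/3): D, F#, A.
B (6/4/2): B, C#, E, G#.

E, G#, C# | B, D, E, G# | D, F#, A | B, C#, E, G#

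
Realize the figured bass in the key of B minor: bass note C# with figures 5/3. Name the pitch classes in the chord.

A third above C# in this key is E.
A fifth above C# in this key is G.
Together with the bass C#, this spells C# diminished in root position.

C#, E, G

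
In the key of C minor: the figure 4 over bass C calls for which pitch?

Counting 3 letter steps above C lands on F; in C minor, that letter is F.

F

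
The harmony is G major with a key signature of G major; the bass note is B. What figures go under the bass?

6

B is the third of G major, so the chord is in first inversion.
A triad in first inversion is figured 6/3, conventionally abbreviated 6.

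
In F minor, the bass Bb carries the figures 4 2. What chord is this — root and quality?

The figures 4 2 indicate a seventh chord in third inversion.
In third inversion the root lies a second above the bass: a second above Bb in F minor is C.
The chord tones are Bb, C, Eb, G, giving C minor seventh.

C minor seventh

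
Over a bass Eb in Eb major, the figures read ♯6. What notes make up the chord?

The written figures ♯6 are shorthand for 6/3: the 3 is implied.
A third above Eb in this key is G.
A sixth above Eb in this key is C, raised to C# by the sharp.

Eb, G, C#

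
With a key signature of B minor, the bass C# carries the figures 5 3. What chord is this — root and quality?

The figures 5 3 indicate a triad in root position.
In root position the bass is the root, so the root is C#.
The chord tones are C#, E, G, giving C# diminished.

C# diminished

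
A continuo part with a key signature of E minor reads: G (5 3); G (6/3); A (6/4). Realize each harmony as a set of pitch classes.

G (5/3): G, B, D.
G (6/3): G, B, E.
A (6/4): A, D, F#.

G, B, D | G, B, E | A, D, F#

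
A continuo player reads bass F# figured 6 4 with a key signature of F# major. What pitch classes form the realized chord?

A fourth above F# in this key is B.
A sixth above F# in this key is D#.
Together with the bass F#, this spells B major in second inversion.

F#, B, D#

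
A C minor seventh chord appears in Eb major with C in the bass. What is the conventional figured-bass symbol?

C is the root of C minor seventh, so the chord is in root position.
A seventh chord in root position is figured 7/5/3, conventionally abbreviated 7.

7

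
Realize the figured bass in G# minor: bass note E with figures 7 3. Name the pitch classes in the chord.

The written figures 7 3 are shorthand for 7/5/3: the 5 is implied.
A third above E in this key is G#.
A fifth above E in this key is B.
A seventh above E in this key is D#.
Together with the bass E, this spells E major seventh in root position.

E, G#, B, D#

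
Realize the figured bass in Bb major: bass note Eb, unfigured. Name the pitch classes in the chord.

Eb, G, Bb

An unfigured bass implies 5/3.
A third above Eb in this key is G.
A fifth above Eb in this key is Bb.
Together with the bass Eb, this spells Eb major in root position.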